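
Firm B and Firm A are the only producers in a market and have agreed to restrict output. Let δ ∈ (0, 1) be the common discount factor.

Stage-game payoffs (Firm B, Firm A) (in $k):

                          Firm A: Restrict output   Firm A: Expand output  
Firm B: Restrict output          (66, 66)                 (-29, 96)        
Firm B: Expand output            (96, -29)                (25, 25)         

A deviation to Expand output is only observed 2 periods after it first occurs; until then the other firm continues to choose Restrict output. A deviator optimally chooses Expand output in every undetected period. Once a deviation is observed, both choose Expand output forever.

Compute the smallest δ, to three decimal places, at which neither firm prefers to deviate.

0.650

Deviating for the 2 undetected periods gains 96−66 = 30 per period over cooperation, then loses 66−25 = 41 per period forever once punishment starts.
Gain: 30(1 + δ + … + δ^1); loss: 41·δ^2/(1−δ).
No profitable deviation ⇔ 30(1−δ^2) ≤ 41·δ^2, i.e. δ^2 ≥ 30/(30+41) = 30/71.
Hence δ ≥ (30/71)^(1/2) ≈ 0.650.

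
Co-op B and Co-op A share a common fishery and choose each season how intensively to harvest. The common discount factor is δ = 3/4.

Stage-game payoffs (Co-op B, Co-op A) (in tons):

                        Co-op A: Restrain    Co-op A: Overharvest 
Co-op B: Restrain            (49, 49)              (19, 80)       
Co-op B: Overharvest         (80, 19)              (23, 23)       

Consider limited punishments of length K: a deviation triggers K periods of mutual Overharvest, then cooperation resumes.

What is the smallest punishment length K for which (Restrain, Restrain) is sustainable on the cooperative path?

Need Σ_{k=1}^{K} δ^k ≥ (80−49)/(49−23) = 1.1923 at δ = 3/4.
At K = 1 the sum is 0.7500 < 1.1923; at K = 2 it is 1.3125 ≥ 1.1923.
So the minimum punishment length is K = 2.

2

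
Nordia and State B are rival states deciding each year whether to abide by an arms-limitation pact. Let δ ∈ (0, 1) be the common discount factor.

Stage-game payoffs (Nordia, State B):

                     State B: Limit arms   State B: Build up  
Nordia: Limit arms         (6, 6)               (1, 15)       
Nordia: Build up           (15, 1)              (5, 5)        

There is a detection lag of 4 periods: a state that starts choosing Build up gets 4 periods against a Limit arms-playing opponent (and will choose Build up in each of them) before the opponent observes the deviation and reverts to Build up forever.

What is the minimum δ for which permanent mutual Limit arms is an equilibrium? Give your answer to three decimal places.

0.974

A deviator earns 15 for 4 periods, then 5 forever; cooperating earns 6 forever. Multiplying the IC by (1−δ):
6 ≥ 15(1−δ^4) + 5δ^4, so 10·δ^4 ≥ 9 and δ^4 ≥ 9/10.
δ ≥ (9/10)^(1/4) ≈ 0.974.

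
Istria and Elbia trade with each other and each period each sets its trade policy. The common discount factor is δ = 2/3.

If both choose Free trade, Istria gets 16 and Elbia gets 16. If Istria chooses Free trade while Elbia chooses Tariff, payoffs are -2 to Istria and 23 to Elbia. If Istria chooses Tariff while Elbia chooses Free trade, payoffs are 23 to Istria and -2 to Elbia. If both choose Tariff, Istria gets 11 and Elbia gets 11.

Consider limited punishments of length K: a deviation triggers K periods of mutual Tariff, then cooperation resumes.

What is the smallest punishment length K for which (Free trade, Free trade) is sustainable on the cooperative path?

3

IC: δ(1−δ^K)/(1−δ) ≥ (23−16)/(16−11) = 7/5.
With δ = 2/3: need 1 − δ^K ≥ 7/5·(1−2/3)/(2/3), i.e. δ^K ≤ 0.3000.
Since (2/3)^2 = 0.4444 and (2/3)^3 = 0.2963, the smallest such K is 3.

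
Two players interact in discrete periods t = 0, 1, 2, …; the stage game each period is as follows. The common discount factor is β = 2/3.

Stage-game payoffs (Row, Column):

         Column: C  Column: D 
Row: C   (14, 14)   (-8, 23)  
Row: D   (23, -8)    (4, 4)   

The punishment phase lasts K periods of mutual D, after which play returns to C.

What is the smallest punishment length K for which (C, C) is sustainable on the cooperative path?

IC: β(1−β^K)/(1−β) ≥ (23−14)/(14−4) = 9/10.
With β = 2/3: need 1 − β^K ≥ 9/10·(1−2/3)/(2/3), i.e. β^K ≤ 0.5500.
Since (2/3)^1 = 0.6667 and (2/3)^2 = 0.4444, the smallest such K is 2.

2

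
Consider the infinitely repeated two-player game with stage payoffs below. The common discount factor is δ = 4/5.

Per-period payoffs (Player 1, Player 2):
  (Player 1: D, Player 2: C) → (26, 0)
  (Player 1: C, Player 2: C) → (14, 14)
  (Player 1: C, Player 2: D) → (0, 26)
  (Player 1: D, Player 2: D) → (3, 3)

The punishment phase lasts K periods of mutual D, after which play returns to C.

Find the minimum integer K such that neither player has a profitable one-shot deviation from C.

Need Σ_{k=1}^{K} δ^k ≥ (26−14)/(14−3) = 1.0909 at δ = 4/5.
At K = 1 the sum is 0.8000 < 1.0909; at K = 2 it is 1.4400 ≥ 1.0909.
So the minimum punishment length is K = 2.

2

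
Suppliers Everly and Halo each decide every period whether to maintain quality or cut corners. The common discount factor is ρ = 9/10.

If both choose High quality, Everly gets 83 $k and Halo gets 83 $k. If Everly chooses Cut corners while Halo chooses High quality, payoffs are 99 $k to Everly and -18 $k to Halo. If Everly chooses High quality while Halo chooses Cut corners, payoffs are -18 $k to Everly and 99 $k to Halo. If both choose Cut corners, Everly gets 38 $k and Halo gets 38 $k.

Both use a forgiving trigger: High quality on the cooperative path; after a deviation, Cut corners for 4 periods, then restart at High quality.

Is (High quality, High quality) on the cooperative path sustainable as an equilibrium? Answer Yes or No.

Comparing payoff streams over the 5 periods until play realigns: cooperate → 83(1+ρ+…+ρ^4); deviate → 99 + 38(ρ+…+ρ^4).
Cooperation is sustained iff (83−38)(ρ+…+ρ^4) ≥ 99−83.
ρ+…+ρ^4 = 9/10·(1−(9/10)^4)/(1−9/10) = 3.0951, and (99−83)/(83−38) = 0.3556.
3.0951 ≥ 0.3556, so cooperation is sustainable.

Yes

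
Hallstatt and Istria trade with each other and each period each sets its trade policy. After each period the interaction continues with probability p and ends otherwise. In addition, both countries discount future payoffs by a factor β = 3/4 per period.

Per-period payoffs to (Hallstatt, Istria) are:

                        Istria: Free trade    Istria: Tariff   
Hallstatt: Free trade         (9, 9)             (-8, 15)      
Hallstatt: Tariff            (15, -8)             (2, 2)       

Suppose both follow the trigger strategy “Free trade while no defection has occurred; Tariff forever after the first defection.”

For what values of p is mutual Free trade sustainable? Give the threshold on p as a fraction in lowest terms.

Expected continuation weight on next period's payoff is β·p = 3/4·p, which plays the role of the discount factor.
Cooperation requires 3/4·p ≥ (15−9)/(15−2) = 6/13, hence p ≥ 8/13.

8/13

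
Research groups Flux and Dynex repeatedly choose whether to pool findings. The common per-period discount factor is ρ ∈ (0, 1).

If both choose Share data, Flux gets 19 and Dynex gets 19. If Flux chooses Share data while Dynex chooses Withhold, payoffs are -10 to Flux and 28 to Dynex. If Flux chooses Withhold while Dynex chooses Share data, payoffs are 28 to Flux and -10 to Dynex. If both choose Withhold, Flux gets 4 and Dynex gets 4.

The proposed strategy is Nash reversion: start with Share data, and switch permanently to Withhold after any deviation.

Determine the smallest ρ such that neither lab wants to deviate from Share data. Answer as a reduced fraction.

3/8

19/(1−ρ) ≥ 28 + 4ρ/(1−ρ)
19 ≥ 28 − 24ρ
ρ ≥ 9/24 = 3/8.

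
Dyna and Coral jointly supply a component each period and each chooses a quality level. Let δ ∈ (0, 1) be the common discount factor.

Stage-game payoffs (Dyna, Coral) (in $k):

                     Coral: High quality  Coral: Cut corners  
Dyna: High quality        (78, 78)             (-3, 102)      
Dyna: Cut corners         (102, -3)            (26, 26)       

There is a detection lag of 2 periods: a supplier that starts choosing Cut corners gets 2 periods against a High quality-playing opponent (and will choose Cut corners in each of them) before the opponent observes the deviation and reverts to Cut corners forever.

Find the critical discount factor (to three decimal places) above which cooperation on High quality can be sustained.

0.562

Deviating for the 2 undetected periods gains 102−78 = 24 per period over cooperation, then loses 78−26 = 52 per period forever once punishment starts.
Gain: 24(1 + δ + … + δ^1); loss: 52·δ^2/(1−δ).
No profitable deviation ⇔ 24(1−δ^2) ≤ 52·δ^2, i.e. δ^2 ≥ 24/(24+52) = 6/19.
Hence δ ≥ (6/19)^(1/2) ≈ 0.562.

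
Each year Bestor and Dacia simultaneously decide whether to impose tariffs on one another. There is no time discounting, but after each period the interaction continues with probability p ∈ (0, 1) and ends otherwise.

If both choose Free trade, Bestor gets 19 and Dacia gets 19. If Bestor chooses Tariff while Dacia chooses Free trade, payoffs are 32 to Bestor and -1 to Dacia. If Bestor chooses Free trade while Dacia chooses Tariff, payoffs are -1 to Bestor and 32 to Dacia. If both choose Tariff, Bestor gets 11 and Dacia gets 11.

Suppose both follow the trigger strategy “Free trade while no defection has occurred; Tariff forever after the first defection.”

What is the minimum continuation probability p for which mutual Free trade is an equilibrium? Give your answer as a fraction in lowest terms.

13/21

With no time discounting, the continuation probability p plays the role of the discount factor.
Grim-trigger IC: 19/(1−p) ≥ 32 + 11p/(1−p) ⇒ p ≥ (32−19)/(32−11) = 13/21.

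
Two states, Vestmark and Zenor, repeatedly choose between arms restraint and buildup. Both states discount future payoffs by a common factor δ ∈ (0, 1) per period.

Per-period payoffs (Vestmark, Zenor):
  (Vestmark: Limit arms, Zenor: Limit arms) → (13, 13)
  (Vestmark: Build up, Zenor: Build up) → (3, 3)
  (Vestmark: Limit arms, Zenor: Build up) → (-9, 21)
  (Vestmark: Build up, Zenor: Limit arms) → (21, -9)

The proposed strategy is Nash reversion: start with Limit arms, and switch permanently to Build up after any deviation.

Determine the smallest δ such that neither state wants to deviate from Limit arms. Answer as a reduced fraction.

4/9

One-period gain from deviating is 21 − 13 = 8. The loss is 13 − 3 = 10 in every subsequent period, with present value 10·δ/(1−δ).
Deviation is unprofitable when 10·δ/(1−δ) ≥ 8, i.e. δ/(1−δ) ≥ 4/5.
Equivalently δ ≥ 8/(8+10) = 4/9.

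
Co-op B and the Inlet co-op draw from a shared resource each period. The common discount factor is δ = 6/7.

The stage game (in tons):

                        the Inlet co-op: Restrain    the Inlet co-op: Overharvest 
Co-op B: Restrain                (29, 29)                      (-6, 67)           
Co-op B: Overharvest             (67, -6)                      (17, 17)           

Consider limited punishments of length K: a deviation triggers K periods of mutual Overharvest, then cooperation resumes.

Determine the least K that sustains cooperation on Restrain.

No profitable deviation requires (29−17)(δ+…+δ^K) ≥ 67−29, i.e. δ+…+δ^K ≥ 19/6 ≈ 3.1667.
With δ = 6/7, the partial sums are K=1: 0.8571, K=2: 1.5918, K=3: 2.2216, K=4: 2.7613, K=5: 3.2240.
K = 5 is the first length at which the sum reaches 3.1667.

5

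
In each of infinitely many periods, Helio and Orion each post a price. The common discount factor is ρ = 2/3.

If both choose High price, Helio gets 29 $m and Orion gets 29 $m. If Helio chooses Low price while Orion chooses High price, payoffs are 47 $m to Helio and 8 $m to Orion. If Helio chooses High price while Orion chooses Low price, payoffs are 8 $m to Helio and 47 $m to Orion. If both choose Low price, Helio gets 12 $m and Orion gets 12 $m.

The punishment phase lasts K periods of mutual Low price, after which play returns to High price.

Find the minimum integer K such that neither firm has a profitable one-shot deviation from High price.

2

Need Σ_{k=1}^{K} ρ^k ≥ (47−29)/(29−12) = 1.0588 at ρ = 2/3.
At K = 1 the sum is 0.6667 < 1.0588; at K = 2 it is 1.1111 ≥ 1.0588.
So the minimum punishment length is K = 2.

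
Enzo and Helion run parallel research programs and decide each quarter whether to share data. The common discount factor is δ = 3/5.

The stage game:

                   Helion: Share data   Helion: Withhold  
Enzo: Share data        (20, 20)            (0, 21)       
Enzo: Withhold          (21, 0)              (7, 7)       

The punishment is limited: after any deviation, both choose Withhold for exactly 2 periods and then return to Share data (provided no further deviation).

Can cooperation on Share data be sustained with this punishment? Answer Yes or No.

Comparing payoff streams over the 3 periods until play realigns: cooperate → 20(1+δ+…+δ^2); deviate → 21 + 7(δ+…+δ^2).
Cooperation is sustained iff (20−7)(δ+…+δ^2) ≥ 21−20.
δ+…+δ^2 = 3/5·(1−(3/5)^2)/(1−3/5) = 0.9600, and (21−20)/(20−7) = 0.0769.
0.9600 ≥ 0.0769, so cooperation is sustainable.

Yes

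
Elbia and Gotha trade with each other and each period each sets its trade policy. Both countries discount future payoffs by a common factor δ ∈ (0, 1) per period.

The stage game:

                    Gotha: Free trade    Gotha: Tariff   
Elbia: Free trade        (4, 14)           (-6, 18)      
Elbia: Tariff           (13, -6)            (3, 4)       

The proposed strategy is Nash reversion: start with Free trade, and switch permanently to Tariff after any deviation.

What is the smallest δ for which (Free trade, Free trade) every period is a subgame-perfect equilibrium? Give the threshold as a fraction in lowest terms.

9/10

For Elbia: deviation gain 13−4 = 9, per-period punishment loss 4−3 = 1. IC gives δ ≥ 9/10.
For Gotha: gain 4, loss 10 per period, so δ ≥ 4/14 = 2/7.
The tighter constraint is Elbia's, so cooperation needs δ ≥ 9/10.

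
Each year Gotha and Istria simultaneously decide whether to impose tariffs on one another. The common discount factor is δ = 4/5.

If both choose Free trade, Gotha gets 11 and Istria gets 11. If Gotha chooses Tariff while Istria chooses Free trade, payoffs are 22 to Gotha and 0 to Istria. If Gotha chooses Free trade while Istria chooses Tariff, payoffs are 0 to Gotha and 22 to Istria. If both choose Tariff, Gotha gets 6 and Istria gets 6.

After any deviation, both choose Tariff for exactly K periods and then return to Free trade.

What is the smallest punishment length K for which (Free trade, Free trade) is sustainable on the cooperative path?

4

No profitable deviation requires (11−6)(δ+…+δ^K) ≥ 22−11, i.e. δ+…+δ^K ≥ 11/5 ≈ 2.2000.
With δ = 4/5, the partial sums are K=1: 0.8000, K=2: 1.4400, K=3: 1.9520, K=4: 2.3616.
K = 4 is the first length at which the sum reaches 2.2000.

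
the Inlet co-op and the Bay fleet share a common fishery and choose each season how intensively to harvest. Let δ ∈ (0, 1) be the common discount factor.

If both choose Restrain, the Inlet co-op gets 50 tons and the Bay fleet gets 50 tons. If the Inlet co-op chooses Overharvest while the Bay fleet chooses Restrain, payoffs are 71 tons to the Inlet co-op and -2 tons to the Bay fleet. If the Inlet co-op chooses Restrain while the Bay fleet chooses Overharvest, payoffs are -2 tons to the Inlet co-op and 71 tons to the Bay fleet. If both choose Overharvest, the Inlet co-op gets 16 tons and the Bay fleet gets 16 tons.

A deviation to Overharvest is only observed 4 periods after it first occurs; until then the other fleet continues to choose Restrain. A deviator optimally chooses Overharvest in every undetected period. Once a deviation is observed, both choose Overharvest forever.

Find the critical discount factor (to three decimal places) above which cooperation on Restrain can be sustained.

The best deviation is to choose Overharvest for all 4 undetected periods, earning 71 each, then 16 forever once detected.
Deviation value: 71(1−δ^4)/(1−δ) + 16δ^4/(1−δ); cooperation value: 50/(1−δ).
IC: 50 ≥ 71(1−δ^4) + 16δ^4 = 71 − 55δ^4.
So δ^4 ≥ 21/55, giving δ ≥ (21/55)^(1/4) ≈ 0.786.

0.786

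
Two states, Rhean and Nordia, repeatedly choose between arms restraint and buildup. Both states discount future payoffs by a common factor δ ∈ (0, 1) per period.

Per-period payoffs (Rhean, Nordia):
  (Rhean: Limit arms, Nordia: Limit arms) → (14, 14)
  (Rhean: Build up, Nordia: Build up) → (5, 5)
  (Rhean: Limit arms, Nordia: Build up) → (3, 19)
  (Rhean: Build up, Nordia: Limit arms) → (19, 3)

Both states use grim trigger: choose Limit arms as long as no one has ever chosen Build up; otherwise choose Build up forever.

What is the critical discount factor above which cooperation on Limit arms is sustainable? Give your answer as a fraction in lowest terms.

5/14

14/(1−δ) ≥ 19 + 5δ/(1−δ)
14 ≥ 19 − 14δ
δ ≥ 5/14.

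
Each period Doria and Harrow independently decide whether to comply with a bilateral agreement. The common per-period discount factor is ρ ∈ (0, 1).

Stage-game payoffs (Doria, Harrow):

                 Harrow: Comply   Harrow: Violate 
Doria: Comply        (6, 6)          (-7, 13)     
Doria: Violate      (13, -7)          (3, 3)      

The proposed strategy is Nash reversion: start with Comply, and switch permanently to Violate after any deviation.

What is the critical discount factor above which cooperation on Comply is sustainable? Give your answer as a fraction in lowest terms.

7/10

Under grim trigger the critical discount factor is (T−C)/(T−P) with T = 13, C = 6, P = 3.
ρ* = (13−6)/(13−3) = 7/10.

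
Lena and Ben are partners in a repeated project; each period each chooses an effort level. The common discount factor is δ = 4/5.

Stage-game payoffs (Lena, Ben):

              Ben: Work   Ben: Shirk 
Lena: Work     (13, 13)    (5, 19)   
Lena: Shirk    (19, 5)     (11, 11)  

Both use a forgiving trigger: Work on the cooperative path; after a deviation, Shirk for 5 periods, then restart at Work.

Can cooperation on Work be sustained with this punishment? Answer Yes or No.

Comparing payoff streams over the 6 periods until play realigns: cooperate → 13(1+δ+…+δ^5); deviate → 19 + 11(δ+…+δ^5).
Cooperation is sustained iff (13−11)(δ+…+δ^5) ≥ 19−13.
δ+…+δ^5 = 4/5·(1−(4/5)^5)/(1−4/5) = 2.6893, and (19−13)/(13−11) = 3.0000.
2.6893 < 3.0000, so cooperation is not sustainable.

No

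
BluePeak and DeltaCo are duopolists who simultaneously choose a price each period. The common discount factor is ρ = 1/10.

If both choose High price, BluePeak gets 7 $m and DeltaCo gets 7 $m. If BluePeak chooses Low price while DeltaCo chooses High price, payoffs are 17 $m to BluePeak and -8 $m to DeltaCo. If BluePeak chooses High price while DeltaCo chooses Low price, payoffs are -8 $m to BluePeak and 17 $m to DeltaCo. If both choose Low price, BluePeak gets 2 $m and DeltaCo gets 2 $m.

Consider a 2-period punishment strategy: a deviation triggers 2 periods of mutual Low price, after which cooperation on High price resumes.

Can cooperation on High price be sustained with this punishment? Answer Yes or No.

IC: ρ+…+ρ^2 ≥ (17−7)/(7−2) = 2.
At ρ = 1/10: partial sum = 0.1100 < 2.0000. Cooperation not sustainable.

No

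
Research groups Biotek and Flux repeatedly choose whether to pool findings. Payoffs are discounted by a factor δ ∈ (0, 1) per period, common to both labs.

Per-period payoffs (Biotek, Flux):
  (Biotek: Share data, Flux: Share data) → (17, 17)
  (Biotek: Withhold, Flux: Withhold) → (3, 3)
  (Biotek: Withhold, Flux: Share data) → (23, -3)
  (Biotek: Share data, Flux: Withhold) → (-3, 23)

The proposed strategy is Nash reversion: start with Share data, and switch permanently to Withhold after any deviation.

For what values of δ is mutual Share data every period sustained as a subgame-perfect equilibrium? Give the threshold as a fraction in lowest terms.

Cooperation forever yields 17 each period: 17/(1−δ).
Deviating yields 23 once, then 3 forever: 23 + 3δ/(1−δ).
No profitable deviation requires 17/(1−δ) ≥ 23 + 3δ/(1−δ).
Multiplying by (1−δ): 17 ≥ 23(1−δ) + 3δ = 23 − 20δ.
So 20δ ≥ 6, i.e. δ ≥ 6/20 = 3/10.

3/10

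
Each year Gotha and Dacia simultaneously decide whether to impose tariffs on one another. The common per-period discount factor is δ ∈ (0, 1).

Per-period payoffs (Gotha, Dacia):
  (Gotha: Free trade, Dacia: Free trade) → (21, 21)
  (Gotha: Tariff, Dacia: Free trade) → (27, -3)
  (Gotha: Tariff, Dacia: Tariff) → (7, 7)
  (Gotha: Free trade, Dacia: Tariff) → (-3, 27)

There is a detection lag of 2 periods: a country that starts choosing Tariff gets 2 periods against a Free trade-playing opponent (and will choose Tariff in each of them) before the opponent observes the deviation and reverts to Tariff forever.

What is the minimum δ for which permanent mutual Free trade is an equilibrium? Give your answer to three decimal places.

0.548

A deviator earns 27 for 2 periods, then 7 forever; cooperating earns 21 forever. Multiplying the IC by (1−δ):
21 ≥ 27(1−δ^2) + 7δ^2, so 20·δ^2 ≥ 6 and δ^2 ≥ 3/10.
δ ≥ (3/10)^(1/2) ≈ 0.548.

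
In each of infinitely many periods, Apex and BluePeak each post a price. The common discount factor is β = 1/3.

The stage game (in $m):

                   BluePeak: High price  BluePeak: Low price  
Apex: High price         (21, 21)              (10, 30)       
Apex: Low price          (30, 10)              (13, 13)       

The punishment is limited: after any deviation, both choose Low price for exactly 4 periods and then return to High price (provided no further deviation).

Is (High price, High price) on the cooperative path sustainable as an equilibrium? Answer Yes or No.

No

Comparing payoff streams over the 5 periods until play realigns: cooperate → 21(1+β+…+β^4); deviate → 30 + 13(β+…+β^4).
Cooperation is sustained iff (21−13)(β+…+β^4) ≥ 30−21.
β+…+β^4 = 1/3·(1−(1/3)^4)/(1−1/3) = 0.4938, and (30−21)/(21−13) = 1.1250.
0.4938 < 1.1250, so cooperation is not sustainable.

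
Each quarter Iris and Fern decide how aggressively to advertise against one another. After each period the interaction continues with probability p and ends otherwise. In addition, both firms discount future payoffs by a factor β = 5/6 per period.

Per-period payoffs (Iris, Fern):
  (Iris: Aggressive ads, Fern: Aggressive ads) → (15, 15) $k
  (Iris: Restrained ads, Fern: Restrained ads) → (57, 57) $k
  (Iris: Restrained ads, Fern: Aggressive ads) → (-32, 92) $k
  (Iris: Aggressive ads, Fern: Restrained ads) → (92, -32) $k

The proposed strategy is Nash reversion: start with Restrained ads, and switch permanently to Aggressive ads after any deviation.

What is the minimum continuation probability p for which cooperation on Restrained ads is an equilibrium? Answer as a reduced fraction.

6/11

Expected continuation weight on next period's payoff is β·p = 5/6·p, which plays the role of the discount factor.
Cooperation requires 5/6·p ≥ (92−57)/(92−15) = 5/11, hence p ≥ 6/11.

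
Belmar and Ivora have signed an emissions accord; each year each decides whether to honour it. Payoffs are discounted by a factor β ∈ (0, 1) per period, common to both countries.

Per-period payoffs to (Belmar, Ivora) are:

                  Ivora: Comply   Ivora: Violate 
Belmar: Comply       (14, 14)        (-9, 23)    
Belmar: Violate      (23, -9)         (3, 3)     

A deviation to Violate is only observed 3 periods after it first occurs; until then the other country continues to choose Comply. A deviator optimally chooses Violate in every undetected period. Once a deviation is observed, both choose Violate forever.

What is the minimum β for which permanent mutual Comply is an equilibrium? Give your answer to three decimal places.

Deviating for the 3 undetected periods gains 23−14 = 9 per period over cooperation, then loses 14−3 = 11 per period forever once punishment starts.
Gain: 9(1 + β + … + β^2); loss: 11·β^3/(1−β).
No profitable deviation ⇔ 9(1−β^3) ≤ 11·β^3, i.e. β^3 ≥ 9/(9+11) = 9/20.
Hence β ≥ (9/20)^(1/3) ≈ 0.766.

0.766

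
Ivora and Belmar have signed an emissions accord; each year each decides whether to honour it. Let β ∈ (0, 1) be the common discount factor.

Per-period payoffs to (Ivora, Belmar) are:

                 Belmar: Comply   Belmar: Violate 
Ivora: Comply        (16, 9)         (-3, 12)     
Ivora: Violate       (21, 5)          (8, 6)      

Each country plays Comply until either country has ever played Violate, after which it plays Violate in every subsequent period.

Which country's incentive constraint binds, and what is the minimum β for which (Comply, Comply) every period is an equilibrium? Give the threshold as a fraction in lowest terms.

For Ivora: deviation gain 21−16 = 5, per-period punishment loss 16−8 = 8. IC gives β ≥ 5/13.
For Belmar: gain 3, loss 3 per period, so β ≥ 3/6 = 1/2.
The tighter constraint is Belmar's, so cooperation needs β ≥ 1/2.

Belmar; β ≥ 1/2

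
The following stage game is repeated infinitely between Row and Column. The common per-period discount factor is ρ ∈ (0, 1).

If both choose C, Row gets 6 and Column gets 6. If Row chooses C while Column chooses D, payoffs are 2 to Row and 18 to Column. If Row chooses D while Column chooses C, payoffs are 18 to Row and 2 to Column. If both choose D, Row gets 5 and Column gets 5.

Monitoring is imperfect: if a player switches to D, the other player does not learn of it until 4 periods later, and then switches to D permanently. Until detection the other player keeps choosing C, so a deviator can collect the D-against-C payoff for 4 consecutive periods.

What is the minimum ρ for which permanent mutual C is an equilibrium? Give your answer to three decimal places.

A deviator earns 18 for 4 periods, then 5 forever; cooperating earns 6 forever. Multiplying the IC by (1−ρ):
6 ≥ 18(1−ρ^4) + 5ρ^4, so 13·ρ^4 ≥ 12 and ρ^4 ≥ 12/13.
ρ ≥ (12/13)^(1/4) ≈ 0.980.

0.980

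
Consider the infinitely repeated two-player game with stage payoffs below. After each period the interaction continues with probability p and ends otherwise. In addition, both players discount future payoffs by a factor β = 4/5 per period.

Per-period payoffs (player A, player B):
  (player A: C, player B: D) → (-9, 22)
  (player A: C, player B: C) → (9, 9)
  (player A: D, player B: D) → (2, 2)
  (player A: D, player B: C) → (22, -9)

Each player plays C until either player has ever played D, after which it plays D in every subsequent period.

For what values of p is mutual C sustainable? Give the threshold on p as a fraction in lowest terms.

13/16

Expected continuation weight on next period's payoff is β·p = 4/5·p, which plays the role of the discount factor.
Cooperation requires 4/5·p ≥ (22−9)/(22−2) = 13/20, hence p ≥ 13/16.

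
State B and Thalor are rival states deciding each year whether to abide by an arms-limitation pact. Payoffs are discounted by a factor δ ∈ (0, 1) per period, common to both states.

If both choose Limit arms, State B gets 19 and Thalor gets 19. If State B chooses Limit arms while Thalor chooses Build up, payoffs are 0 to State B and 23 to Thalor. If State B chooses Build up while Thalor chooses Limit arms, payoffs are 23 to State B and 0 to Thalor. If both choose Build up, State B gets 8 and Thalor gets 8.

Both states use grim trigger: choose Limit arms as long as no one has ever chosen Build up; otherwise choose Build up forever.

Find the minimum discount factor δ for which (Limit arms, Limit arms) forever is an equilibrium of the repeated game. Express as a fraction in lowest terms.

Cooperation forever yields 19 each period: 19/(1−δ).
Deviating yields 23 once, then 8 forever: 23 + 8δ/(1−δ).
No profitable deviation requires 19/(1−δ) ≥ 23 + 8δ/(1−δ).
Multiplying by (1−δ): 19 ≥ 23(1−δ) + 8δ = 23 − 15δ.
So 15δ ≥ 4, i.e. δ ≥ 4/15.

4/15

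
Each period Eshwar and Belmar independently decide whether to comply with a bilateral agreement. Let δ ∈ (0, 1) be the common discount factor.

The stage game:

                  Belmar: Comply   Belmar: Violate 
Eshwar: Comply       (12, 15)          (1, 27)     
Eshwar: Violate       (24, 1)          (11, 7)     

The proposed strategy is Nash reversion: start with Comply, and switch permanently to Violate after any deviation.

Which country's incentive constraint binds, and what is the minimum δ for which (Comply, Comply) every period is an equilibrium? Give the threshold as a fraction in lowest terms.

Eshwar's threshold: (24−12)/(24−11) = 12/13.
Belmar's threshold: (27−15)/(27−7) = 3/5.
12/13 > 3/5, so Eshwar binds and δ* = 12/13.

Eshwar; δ ≥ 12/13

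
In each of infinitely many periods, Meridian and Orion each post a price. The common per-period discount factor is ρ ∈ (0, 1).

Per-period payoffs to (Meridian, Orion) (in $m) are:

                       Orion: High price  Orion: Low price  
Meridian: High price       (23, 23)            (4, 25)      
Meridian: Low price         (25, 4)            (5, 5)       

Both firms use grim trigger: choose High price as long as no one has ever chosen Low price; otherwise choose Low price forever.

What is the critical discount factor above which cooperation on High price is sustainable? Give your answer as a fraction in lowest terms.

1/10

Cooperation forever yields 23 each period: 23/(1−ρ).
Deviating yields 25 once, then 5 forever: 25 + 5ρ/(1−ρ).
No profitable deviation requires 23/(1−ρ) ≥ 25 + 5ρ/(1−ρ).
Multiplying by (1−ρ): 23 ≥ 25(1−ρ) + 5ρ = 25 − 20ρ.
So 20ρ ≥ 2, i.e. ρ ≥ 2/20 = 1/10.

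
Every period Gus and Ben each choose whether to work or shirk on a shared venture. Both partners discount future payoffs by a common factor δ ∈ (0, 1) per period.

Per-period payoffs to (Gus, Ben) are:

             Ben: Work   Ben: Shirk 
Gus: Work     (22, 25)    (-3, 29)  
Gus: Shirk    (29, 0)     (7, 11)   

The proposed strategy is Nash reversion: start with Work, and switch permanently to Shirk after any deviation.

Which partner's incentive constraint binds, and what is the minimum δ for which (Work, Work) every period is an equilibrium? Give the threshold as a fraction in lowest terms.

Gus's threshold: (29−22)/(29−7) = 7/22.
Ben's threshold: (29−25)/(29−11) = 2/9.
7/22 > 2/9, so Gus binds and δ* = 7/22.

Gus; δ ≥ 7/22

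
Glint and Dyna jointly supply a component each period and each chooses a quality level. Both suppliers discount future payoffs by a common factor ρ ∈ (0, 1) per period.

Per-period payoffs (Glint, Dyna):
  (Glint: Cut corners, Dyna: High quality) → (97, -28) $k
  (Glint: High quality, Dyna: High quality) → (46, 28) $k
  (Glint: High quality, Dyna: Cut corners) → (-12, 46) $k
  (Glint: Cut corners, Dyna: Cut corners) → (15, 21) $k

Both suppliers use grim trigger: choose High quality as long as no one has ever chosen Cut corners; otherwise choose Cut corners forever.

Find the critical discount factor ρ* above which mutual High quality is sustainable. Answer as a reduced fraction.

For Glint: deviation gain 97−46 = 51, per-period punishment loss 46−15 = 31. IC gives ρ ≥ 51/82.
For Dyna: gain 18, loss 7 per period, so ρ ≥ 18/25.
The tighter constraint is Dyna's, so cooperation needs ρ ≥ 18/25.

18/25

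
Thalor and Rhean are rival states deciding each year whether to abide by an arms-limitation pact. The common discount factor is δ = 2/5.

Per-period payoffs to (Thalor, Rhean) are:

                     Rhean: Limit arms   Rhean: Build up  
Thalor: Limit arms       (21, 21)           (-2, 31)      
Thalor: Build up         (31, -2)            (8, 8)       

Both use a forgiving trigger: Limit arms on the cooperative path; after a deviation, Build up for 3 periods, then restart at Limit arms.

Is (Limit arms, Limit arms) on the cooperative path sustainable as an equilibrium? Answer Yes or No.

IC: δ+…+δ^3 ≥ (31−21)/(21−8) = 10/13.
At δ = 2/5: partial sum = 0.6240 < 0.7692. Cooperation not sustainable.

No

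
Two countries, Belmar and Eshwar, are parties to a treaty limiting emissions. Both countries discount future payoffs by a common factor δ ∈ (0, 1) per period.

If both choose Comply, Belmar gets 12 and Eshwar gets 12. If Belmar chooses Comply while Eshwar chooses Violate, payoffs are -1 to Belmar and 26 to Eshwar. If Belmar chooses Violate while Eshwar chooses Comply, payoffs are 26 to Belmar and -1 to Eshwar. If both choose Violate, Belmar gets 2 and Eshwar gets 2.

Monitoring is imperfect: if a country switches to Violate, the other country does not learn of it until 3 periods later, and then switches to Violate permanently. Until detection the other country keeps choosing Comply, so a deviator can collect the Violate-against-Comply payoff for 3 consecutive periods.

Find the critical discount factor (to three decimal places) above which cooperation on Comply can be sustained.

A deviator earns 26 for 3 periods, then 2 forever; cooperating earns 12 forever. Multiplying the IC by (1−δ):
12 ≥ 26(1−δ^3) + 2δ^3, so 24·δ^3 ≥ 14 and δ^3 ≥ 7/12.
δ ≥ (7/12)^(1/3) ≈ 0.836.

0.836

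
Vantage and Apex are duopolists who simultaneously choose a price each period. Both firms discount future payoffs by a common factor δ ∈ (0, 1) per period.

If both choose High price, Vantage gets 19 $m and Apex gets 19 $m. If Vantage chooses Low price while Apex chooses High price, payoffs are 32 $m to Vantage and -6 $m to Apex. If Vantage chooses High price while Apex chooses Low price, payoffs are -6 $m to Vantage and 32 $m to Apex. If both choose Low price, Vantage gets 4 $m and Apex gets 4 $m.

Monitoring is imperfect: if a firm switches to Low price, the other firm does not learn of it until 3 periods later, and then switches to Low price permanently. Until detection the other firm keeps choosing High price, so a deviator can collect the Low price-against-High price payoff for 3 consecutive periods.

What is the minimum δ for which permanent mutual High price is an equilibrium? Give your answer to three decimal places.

The best deviation is to choose Low price for all 3 undetected periods, earning 32 each, then 4 forever once detected.
Deviation value: 32(1−δ^3)/(1−δ) + 4δ^3/(1−δ); cooperation value: 19/(1−δ).
IC: 19 ≥ 32(1−δ^3) + 4δ^3 = 32 − 28δ^3.
So δ^3 ≥ 13/28, giving δ ≥ (13/28)^(1/3) ≈ 0.774.

0.774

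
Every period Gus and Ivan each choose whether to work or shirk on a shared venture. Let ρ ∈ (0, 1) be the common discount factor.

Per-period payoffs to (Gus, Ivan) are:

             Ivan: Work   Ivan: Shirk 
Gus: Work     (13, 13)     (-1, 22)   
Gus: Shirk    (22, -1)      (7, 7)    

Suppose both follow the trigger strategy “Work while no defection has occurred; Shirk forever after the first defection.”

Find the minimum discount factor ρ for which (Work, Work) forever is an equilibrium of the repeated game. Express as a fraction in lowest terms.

Under grim trigger the critical discount factor is (T−C)/(T−P) with T = 22, C = 13, P = 7.
ρ* = (22−13)/(22−7) = 9/15 = 3/5.

3/5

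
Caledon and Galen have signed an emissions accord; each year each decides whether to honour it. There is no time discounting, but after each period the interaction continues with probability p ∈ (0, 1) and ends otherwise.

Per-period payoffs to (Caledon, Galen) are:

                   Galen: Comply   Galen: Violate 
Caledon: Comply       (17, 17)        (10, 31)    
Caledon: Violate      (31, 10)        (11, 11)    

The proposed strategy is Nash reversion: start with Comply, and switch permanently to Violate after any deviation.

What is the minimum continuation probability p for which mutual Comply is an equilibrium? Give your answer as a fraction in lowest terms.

Expected cooperation value is 17 + p·17 + p²·17 + … = 17/(1−p); deviation gives 31 + p·11/(1−p).
17 ≥ 31(1−p) + 11p ⇒ 20p ≥ 14 ⇒ p ≥ 14/20 = 7/10.

7/10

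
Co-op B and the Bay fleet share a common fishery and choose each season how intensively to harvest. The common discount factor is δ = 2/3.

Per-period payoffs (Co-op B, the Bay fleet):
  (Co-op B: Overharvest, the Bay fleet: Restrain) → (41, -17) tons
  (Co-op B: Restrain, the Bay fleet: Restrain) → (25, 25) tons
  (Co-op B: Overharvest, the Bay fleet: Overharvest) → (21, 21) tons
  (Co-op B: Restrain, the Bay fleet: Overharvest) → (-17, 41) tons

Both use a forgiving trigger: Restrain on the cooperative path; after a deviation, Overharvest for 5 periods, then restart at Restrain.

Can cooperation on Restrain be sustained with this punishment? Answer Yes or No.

Comparing payoff streams over the 6 periods until play realigns: cooperate → 25(1+δ+…+δ^5); deviate → 41 + 21(δ+…+δ^5).
Cooperation is sustained iff (25−21)(δ+…+δ^5) ≥ 41−25.
δ+…+δ^5 = 2/3·(1−(2/3)^5)/(1−2/3) = 1.7366, and (41−25)/(25−21) = 4.0000.
1.7366 < 4.0000, so cooperation is not sustainable.

No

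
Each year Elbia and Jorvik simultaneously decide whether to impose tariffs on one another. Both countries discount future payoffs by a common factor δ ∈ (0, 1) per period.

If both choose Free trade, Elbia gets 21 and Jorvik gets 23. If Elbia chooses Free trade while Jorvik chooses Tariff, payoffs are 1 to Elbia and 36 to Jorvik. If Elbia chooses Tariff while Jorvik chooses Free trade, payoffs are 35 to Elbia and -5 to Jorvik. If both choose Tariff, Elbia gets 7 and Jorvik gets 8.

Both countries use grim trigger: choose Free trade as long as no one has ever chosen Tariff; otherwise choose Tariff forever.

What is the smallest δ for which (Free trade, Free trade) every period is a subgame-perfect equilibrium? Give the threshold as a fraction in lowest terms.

1/2

Elbia's threshold: (35−21)/(35−7) = 1/2.
Jorvik's threshold: (36−23)/(36−8) = 13/28.
1/2 > 13/28, so Elbia binds and δ* = 1/2.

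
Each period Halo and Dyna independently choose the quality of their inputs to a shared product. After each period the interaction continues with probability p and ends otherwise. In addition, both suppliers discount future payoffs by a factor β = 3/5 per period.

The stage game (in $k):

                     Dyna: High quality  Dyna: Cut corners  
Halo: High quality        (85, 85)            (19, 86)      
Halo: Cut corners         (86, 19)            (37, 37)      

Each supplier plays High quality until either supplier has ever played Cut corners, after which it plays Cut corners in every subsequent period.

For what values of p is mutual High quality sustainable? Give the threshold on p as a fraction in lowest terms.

Expected continuation weight on next period's payoff is β·p = 3/5·p, which plays the role of the discount factor.
Cooperation requires 3/5·p ≥ (86−85)/(86−37) = 1/49, hence p ≥ 5/147.

5/147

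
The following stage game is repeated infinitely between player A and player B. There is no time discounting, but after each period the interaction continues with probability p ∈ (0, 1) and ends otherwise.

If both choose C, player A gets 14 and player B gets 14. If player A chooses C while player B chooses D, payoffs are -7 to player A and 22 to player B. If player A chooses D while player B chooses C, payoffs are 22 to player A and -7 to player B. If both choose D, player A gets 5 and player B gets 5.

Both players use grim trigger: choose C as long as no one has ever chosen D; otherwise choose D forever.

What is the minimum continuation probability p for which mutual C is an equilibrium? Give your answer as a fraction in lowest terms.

Expected cooperation value is 14 + p·14 + p²·14 + … = 14/(1−p); deviation gives 22 + p·5/(1−p).
14 ≥ 22(1−p) + 5p ⇒ 17p ≥ 8 ⇒ p ≥ 8/17.

8/17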